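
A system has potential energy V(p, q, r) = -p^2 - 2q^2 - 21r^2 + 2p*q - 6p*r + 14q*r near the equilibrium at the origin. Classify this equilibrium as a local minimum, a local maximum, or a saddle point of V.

saddle point

The Hessian at the origin is H = [[-2, 2, -6], [2, -4, 14], [-6, 14, -42]].
An LDLᵀ factorisation of H has diagonal entries -2, -2, 8.
That gives 1 positive, 2 negative pivots.
H is indefinite, so the origin is a saddle point.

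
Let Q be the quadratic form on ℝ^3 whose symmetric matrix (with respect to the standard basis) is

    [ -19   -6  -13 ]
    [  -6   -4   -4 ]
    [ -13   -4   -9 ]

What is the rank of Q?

Row-reducing A symmetrically gives the diagonal entries -19, -40/19, -1/10.
Counting signs: 3 negative.
The rank is the number of nonzero pivots: 3.

3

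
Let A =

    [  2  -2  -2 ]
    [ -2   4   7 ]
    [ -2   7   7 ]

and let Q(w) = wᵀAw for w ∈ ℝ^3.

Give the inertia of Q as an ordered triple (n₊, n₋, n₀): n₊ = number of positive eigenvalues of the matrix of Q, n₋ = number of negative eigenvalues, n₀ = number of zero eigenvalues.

Congruent diagonalization of A (simultaneous row and column reduction) yields pivots 2, 2, -15/2.
Counting signs: 2 positive, 1 negative.

(2, 1, 0)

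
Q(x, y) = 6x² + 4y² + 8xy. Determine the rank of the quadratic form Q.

2

The associated matrix is A = [[6, 4], [4, 4]].
An LDLᵀ factorisation of A has diagonal entries 6, 4/3.
So there are 2 positive pivots.
The rank is the number of nonzero pivots: 2.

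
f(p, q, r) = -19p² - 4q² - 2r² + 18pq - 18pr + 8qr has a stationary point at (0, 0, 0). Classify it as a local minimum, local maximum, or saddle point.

The Hessian at the origin is H = [[-38, 18, -18], [18, -8, 8], [-18, 8, -4]].
Symmetric row and column elimination reduces H to a congruent diagonal form with pivots -38, 10/19, 4.
That gives 2 positive, 1 negative pivots.
H is indefinite, so the origin is a saddle point.

saddle point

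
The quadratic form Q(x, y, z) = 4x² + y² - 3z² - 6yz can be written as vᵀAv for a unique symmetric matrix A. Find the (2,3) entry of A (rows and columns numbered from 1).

The coefficient of y·z in Q is -6. For a symmetric A this equals A[2,3] + A[3,2] = 2·A[2,3].
So A[2,3] = -6/2 = -3.

-3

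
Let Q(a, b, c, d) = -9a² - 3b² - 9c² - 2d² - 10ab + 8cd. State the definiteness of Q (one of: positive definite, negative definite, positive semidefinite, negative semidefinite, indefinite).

negative definite

The symmetric matrix of Q is A = [[-9, -5, 0, 0], [-5, -3, 0, 0], [0, 0, -9, 4], [0, 0, 4, -2]].
Leading principal minors: Δ_1 = -9, Δ_2 = 2, Δ_3 = -18, Δ_4 = 4.
The signs alternate starting with Δ_1 < 0, so by Sylvester's criterion Q is negative definite.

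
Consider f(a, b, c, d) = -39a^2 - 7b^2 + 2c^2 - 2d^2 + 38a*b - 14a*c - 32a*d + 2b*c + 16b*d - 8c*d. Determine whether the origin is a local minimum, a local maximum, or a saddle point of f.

saddle point

The Hessian at the origin is H = [[-78, 38, -14, -32], [38, -14, 2, 16], [-14, 2, 4, -8], [-32, 16, -8, -4]].
Symmetric row and column elimination reduces H to a congruent diagonal form with pivots -78, 176/39, 15/11, 20/3.
So there are 3 positive, 1 negative pivots.
H is indefinite, so the origin is a saddle point.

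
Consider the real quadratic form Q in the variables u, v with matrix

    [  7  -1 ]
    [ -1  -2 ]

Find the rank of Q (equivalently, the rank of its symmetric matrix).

Applying the same elementary operations to the rows and columns of A produces a congruent diagonal matrix with entries 7, -15/7.
That gives 1 positive, 1 negative pivots.
The rank is the number of nonzero pivots: 2.

2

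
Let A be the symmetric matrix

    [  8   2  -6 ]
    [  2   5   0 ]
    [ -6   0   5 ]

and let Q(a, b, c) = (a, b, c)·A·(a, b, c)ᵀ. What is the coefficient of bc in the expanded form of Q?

The coefficient of bc is A[2,3] + A[3,2] = 2·0 = 0.

0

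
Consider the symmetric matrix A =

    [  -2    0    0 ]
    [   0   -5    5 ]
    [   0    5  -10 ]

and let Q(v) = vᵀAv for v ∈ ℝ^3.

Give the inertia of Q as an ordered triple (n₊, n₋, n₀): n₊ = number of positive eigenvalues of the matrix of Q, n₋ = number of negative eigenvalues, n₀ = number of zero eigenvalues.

(0, 3, 0)

Applying the same elementary operations to the rows and columns of A produces a congruent diagonal matrix with entries -2, -5, -5.
Counting signs: 3 negative.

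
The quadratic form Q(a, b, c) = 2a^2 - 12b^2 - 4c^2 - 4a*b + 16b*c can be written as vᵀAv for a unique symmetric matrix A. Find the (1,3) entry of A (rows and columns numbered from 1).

The coefficient of a·c in Q is 0. For a symmetric A this equals A[1,3] + A[3,1] = 2·A[1,3].
So A[1,3] = 0/2 = 0.

0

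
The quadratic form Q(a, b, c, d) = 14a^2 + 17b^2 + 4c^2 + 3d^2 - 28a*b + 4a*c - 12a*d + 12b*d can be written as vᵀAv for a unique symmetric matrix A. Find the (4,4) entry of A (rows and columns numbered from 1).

3

The coefficient of d^2 in Q is 3, and that is exactly A[4,4].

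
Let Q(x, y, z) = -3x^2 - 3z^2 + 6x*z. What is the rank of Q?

1

Write A = [[-3, 0, 3], [0, 0, 0], [3, 0, -3]].
Row-reducing A symmetrically gives the diagonal entries -3, 0, 0.
So there are 1 negative, 2 zero pivots.
The rank is the number of nonzero pivots: 1.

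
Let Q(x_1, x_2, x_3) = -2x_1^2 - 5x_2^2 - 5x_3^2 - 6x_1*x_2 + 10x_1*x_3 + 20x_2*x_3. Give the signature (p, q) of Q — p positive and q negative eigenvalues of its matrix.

(1, 2)

Write A = [[-2, -3, 5], [-3, -5, 10], [5, 10, -5]].
Congruent diagonalization of A (simultaneous row and column reduction) yields pivots -2, -1/2, 20.
So there are 1 positive, 2 negative pivots.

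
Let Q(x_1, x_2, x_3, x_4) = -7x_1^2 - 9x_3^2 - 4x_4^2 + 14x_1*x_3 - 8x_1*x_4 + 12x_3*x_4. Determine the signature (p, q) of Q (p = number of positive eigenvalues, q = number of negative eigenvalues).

(1, 2)

Write A = [[-7, 0, 7, -4], [0, 0, 0, 0], [7, 0, -9, 6], [-4, 0, 6, -4]].
Applying the same elementary operations to the rows and columns of A produces a congruent diagonal matrix with entries -7, 0, -2, 2/7.
So there are 1 positive, 2 negative, 1 zero pivots.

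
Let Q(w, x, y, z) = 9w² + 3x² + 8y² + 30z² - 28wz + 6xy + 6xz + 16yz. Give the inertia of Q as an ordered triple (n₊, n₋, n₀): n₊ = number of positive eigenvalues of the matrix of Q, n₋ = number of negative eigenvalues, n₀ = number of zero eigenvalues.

Write A = [[9, 0, 0, -14], [0, 3, 3, 3], [0, 3, 8, 8], [-14, 3, 8, 30]].
Applying the same elementary operations to the rows and columns of A produces a congruent diagonal matrix with entries 9, 3, 5, 2/9.
So there are 4 positive pivots.

(4, 0, 0)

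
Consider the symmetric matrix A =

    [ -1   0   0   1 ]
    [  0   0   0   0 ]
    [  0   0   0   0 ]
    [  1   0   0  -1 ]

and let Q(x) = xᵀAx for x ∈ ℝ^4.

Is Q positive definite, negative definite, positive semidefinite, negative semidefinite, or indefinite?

Symmetric row and column elimination reduces A to a congruent diagonal form with pivots -1, 0, 0, 0.
Counting signs: 1 negative, 3 zero.
Hence Q is negative semidefinite.

negative semidefinite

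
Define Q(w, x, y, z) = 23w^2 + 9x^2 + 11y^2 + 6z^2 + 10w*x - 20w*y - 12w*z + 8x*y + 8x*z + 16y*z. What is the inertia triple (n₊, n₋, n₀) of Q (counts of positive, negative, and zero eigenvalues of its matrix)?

The associated matrix is A = [[23, 5, -10, -6], [5, 9, 4, 4], [-10, 4, 11, 8], [-6, 4, 8, 6]].
Congruent diagonalization of A (simultaneous row and column reduction) yields pivots 23, 182/23, 167/91, 4/167.
That gives 4 positive pivots.

(4, 0, 0)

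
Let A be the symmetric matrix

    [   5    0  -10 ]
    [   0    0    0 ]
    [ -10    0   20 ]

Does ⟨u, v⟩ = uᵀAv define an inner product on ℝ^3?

no

Row-reducing A symmetrically gives the diagonal entries 5, 0, 0.
That gives 1 positive, 2 zero pivots.
Hence Q is positive semidefinite.
⟨·,·⟩ is an inner product exactly when A is positive definite.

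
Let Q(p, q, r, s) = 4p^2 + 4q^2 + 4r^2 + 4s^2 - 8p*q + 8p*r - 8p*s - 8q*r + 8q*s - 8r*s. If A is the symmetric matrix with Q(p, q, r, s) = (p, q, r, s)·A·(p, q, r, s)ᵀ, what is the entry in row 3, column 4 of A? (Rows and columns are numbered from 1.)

-4

The coefficient of r·s in Q is -8. For a symmetric A this equals A[3,4] + A[4,3] = 2·A[3,4].
So A[3,4] = -8/2 = -4.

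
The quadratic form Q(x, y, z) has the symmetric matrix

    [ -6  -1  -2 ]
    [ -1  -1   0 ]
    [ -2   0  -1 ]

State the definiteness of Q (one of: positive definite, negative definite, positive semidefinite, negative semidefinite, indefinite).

negative definite

Leading principal minors: Δ_1 = -6, Δ_2 = 5, Δ_3 = -1.
The signs alternate starting with Δ_1 < 0, so by Sylvester's criterion Q is negative definite.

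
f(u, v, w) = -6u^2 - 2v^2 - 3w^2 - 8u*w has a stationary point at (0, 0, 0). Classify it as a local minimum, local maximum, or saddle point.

The Hessian at the origin is H = [[-12, 0, -8], [0, -4, 0], [-8, 0, -6]].
Applying the same elementary operations to the rows and columns of H produces a congruent diagonal matrix with entries -12, -4, -2/3.
So there are 3 negative pivots.
H is negative definite, so the origin is a strict local maximum.

local maximum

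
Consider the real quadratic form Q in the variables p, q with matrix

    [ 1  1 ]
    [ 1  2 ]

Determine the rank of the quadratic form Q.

Congruent diagonalization of A (simultaneous row and column reduction) yields pivots 1, 1.
So there are 2 positive pivots.
The rank is the number of nonzero pivots: 2.

2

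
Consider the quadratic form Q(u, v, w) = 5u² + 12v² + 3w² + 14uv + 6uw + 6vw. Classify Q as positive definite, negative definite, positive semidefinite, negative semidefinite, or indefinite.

The symmetric matrix of Q is A = [[5, 7, 3], [7, 12, 3], [3, 3, 3]].
Leading principal minors: Δ_1 = 5, Δ_2 = 11, Δ_3 = 6.
All leading principal minors are positive, so by Sylvester's criterion Q is positive definite.

positive definite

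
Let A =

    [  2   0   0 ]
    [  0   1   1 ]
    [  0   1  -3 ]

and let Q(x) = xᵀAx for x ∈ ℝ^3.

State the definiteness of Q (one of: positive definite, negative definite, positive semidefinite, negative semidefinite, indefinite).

indefinite

An LDLᵀ factorisation of A has diagonal entries 2, 1, -4.
Counting signs: 2 positive, 1 negative.
Hence Q is indefinite.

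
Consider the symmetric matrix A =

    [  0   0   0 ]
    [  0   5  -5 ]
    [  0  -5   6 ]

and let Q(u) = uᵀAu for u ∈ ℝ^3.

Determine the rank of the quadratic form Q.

2

Row-reducing A symmetrically gives the diagonal entries 0, 5, 1.
That gives 2 positive, 1 zero pivots.
The rank is the number of nonzero pivots: 2.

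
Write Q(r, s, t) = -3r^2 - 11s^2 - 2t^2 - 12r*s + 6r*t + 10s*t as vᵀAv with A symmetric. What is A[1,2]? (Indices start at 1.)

-6

The coefficient of r·s in Q is -12. For a symmetric A this equals A[1,2] + A[2,1] = 2·A[1,2].
So A[1,2] = -12/2 = -6.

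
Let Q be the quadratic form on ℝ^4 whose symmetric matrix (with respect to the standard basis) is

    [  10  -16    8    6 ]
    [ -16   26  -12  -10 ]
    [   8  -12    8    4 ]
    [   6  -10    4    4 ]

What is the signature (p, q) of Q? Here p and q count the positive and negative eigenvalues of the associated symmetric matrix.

Row-reducing A symmetrically gives the diagonal entries 10, 2/5, 0, 0.
So there are 2 positive, 2 zero pivots.

(2, 0)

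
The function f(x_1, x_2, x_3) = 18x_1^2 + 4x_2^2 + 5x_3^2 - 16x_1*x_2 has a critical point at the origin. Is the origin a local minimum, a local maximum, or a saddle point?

local minimum

The Hessian at the origin is H = [[36, -16, 0], [-16, 8, 0], [0, 0, 10]].
Applying the same elementary operations to the rows and columns of H produces a congruent diagonal matrix with entries 36, 8/9, 10.
That gives 3 positive pivots.
H is positive definite, so the origin is a strict local minimum.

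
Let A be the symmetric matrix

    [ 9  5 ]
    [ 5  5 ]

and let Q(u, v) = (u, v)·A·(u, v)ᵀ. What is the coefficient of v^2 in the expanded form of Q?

The coefficient of v^2 is the diagonal entry A[2,2] = 5.

5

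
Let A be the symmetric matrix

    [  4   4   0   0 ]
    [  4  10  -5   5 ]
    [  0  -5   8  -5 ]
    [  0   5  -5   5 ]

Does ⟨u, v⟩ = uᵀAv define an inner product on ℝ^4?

Leading principal minors: Δ_1 = 4, Δ_2 = 24, Δ_3 = 92, Δ_4 = 60.
All leading principal minors are positive, so by Sylvester's criterion Q is positive definite.
⟨·,·⟩ is an inner product exactly when A is positive definite.

yes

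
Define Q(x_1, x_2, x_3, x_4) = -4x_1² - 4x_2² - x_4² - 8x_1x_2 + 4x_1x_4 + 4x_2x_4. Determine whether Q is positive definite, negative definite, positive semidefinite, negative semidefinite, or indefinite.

The associated matrix is A = [[-4, -4, 0, 2], [-4, -4, 0, 2], [0, 0, 0, 0], [2, 2, 0, -1]].
Symmetric row and column elimination reduces A to a congruent diagonal form with pivots -4, 0, 0, 0.
That gives 1 negative, 3 zero pivots.
Hence Q is negative semidefinite.

negative semidefinite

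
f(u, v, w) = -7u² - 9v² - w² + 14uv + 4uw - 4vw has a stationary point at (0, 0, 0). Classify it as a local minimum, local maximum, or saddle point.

local maximum

The Hessian at the origin is H = [[-14, 14, 4], [14, -18, -4], [4, -4, -2]].
Applying the same elementary operations to the rows and columns of H produces a congruent diagonal matrix with entries -14, -4, -6/7.
So there are 3 negative pivots.
H is negative definite, so the origin is a strict local maximum.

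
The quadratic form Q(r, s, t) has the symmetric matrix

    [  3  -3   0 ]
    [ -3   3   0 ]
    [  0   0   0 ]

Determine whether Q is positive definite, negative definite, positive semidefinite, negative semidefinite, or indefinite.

positive semidefinite

Applying the same elementary operations to the rows and columns of A produces a congruent diagonal matrix with entries 3, 0, 0.
So there are 1 positive, 2 zero pivots.
Hence Q is positive semidefinite.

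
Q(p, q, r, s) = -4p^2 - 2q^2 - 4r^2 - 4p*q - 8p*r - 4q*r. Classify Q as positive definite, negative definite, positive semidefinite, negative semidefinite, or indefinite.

negative semidefinite

The associated matrix is A = [[-4, -2, -4, 0], [-2, -2, -2, 0], [-4, -2, -4, 0], [0, 0, 0, 0]].
Row-reducing A symmetrically gives the diagonal entries -4, -1, 0, 0.
So there are 2 negative, 2 zero pivots.
Hence Q is negative semidefinite.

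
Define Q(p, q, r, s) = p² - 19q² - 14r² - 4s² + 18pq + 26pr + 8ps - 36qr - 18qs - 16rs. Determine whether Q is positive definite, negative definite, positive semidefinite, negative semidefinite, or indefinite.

indefinite

The associated matrix is A = [[1, 9, 13, 4], [9, -19, -18, -9], [13, -18, -14, -8], [4, -9, -8, -4]].
An LDLᵀ factorisation of A has diagonal entries 1, -100, -3/4, 1.
That gives 2 positive, 2 negative pivots.
Hence Q is indefinite.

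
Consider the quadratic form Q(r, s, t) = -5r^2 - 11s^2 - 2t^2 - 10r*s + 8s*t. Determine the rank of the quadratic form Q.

3

The symmetric matrix is A = [[-5, -5, 0], [-5, -11, 4], [0, 4, -2]].
Row-reducing A symmetrically gives the diagonal entries -5, -6, 2/3.
Counting signs: 1 positive, 2 negative.
The rank is the number of nonzero pivots: 3.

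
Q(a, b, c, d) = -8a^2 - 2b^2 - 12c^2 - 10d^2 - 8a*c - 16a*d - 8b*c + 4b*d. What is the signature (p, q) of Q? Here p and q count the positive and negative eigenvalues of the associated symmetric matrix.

(0, 3)

Write A = [[-8, 0, -4, -8], [0, -2, -4, 2], [-4, -4, -12, 0], [-8, 2, 0, -10]].
Symmetric row and column elimination reduces A to a congruent diagonal form with pivots -8, -2, -2, 0.
Counting signs: 3 negative, 1 zero.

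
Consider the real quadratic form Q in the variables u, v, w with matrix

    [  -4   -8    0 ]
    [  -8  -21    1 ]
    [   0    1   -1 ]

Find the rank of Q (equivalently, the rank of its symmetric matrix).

3

Applying the same elementary operations to the rows and columns of A produces a congruent diagonal matrix with entries -4, -5, -4/5.
That gives 3 negative pivots.
The rank is the number of nonzero pivots: 3.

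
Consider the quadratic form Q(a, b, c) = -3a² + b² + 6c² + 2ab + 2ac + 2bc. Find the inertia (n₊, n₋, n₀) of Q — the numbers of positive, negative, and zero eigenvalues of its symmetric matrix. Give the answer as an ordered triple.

(2, 1, 0)

The associated matrix is A = [[-3, 1, 1], [1, 1, 1], [1, 1, 6]].
An LDLᵀ factorisation of A has diagonal entries -3, 4/3, 5.
That gives 2 positive, 1 negative pivots.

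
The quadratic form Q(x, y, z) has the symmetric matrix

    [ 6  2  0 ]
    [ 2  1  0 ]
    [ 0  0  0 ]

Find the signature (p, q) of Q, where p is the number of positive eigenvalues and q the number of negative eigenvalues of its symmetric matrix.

(2, 0)

Applying the same elementary operations to the rows and columns of A produces a congruent diagonal matrix with entries 6, 1/3, 0.
Counting signs: 2 positive, 1 zero.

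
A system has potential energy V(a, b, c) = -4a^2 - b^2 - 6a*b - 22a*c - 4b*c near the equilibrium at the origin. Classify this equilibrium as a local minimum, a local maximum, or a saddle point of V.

saddle point

The Hessian at the origin is H = [[-8, -6, -22], [-6, -2, -4], [-22, -4, 0]].
Congruent diagonalization of H (simultaneous row and column reduction) yields pivots -8, 5/2, -2.
Counting signs: 1 positive, 2 negative.
H is indefinite, so the origin is a saddle point.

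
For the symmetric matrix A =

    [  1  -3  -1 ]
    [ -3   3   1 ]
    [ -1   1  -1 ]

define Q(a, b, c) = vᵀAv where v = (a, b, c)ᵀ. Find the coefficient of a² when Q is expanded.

1

The coefficient of a² is the diagonal entry A[1,1] = 1.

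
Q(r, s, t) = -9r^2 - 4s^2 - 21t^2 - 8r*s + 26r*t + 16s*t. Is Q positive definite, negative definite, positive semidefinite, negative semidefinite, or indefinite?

The symmetric matrix is A = [[-9, -4, 13], [-4, -4, 8], [13, 8, -21]].
Symmetric row and column elimination reduces A to a congruent diagonal form with pivots -9, -20/9, 0.
That gives 2 negative, 1 zero pivots.
Hence Q is negative semidefinite.

negative semidefinite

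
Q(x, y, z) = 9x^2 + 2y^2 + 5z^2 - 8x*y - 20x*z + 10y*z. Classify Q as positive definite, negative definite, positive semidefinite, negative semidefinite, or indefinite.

Write A = [[9, -4, -10], [-4, 2, 5], [-10, 5, 5]].
Applying the same elementary operations to the rows and columns of A produces a congruent diagonal matrix with entries 9, 2/9, -15/2.
So there are 2 positive, 1 negative pivots.
Hence Q is indefinite.

indefinite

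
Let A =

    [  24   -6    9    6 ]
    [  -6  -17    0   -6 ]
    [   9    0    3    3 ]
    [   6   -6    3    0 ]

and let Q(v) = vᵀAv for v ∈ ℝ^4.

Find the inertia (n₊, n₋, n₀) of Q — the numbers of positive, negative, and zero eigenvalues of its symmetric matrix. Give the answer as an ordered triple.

(1, 2, 1)

Applying the same elementary operations to the rows and columns of A produces a congruent diagonal matrix with entries 24, -37/2, -15/148, 0.
So there are 1 positive, 2 negative, 1 zero pivots.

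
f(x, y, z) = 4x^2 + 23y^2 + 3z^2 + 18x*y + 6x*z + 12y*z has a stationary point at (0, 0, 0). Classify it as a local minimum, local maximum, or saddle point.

The Hessian at the origin is H = [[8, 18, 6], [18, 46, 12], [6, 12, 6]].
Congruent diagonalization of H (simultaneous row and column reduction) yields pivots 8, 11/2, 12/11.
Counting signs: 3 positive.
H is positive definite, so the origin is a strict local minimum.

local minimum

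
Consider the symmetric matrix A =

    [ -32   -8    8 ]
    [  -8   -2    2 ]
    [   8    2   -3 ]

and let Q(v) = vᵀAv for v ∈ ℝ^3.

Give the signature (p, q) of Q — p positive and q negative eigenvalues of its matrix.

Row-reducing A symmetrically gives the diagonal entries -32, 0, -1.
That gives 2 negative, 1 zero pivots.

(0, 2)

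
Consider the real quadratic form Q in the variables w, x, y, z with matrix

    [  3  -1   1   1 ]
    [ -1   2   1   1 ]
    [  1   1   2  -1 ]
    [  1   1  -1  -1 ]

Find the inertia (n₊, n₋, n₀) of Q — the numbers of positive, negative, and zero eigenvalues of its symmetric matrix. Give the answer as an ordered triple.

(3, 1, 0)

Symmetric row and column elimination reduces A to a congruent diagonal form with pivots 3, 5/3, 3/5, -12.
That gives 3 positive, 1 negative pivots.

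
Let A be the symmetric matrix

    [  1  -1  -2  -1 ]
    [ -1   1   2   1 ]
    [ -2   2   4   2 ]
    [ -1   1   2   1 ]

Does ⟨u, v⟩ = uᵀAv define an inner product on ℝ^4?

Applying the same elementary operations to the rows and columns of A produces a congruent diagonal matrix with entries 1, 0, 0, 0.
Counting signs: 1 positive, 3 zero.
Hence Q is positive semidefinite.
⟨·,·⟩ is an inner product exactly when A is positive definite.

no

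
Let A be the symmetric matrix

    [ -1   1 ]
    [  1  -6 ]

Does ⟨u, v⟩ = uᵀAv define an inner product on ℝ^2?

no

Leading principal minors: Δ_1 = -1, Δ_2 = 5.
The signs alternate starting with Δ_1 < 0, so by Sylvester's criterion Q is negative definite.
⟨·,·⟩ is an inner product exactly when A is positive definite.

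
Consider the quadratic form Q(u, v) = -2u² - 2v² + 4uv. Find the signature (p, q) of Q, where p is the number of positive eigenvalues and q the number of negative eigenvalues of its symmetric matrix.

(0, 1)

Write A = [[-2, 2], [2, -2]].
Symmetric row and column elimination reduces A to a congruent diagonal form with pivots -2, 0.
Counting signs: 1 negative, 1 zero.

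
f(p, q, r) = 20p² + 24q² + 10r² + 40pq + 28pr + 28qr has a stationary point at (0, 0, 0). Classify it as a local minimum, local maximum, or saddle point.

local minimum

The Hessian at the origin is H = [[40, 40, 28], [40, 48, 28], [28, 28, 20]].
Applying the same elementary operations to the rows and columns of H produces a congruent diagonal matrix with entries 40, 8, 2/5.
That gives 3 positive pivots.
H is positive definite, so the origin is a strict local minimum.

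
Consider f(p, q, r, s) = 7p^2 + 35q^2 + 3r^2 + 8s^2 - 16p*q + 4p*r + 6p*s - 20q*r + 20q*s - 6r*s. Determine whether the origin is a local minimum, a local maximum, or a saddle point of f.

The Hessian at the origin is H = [[14, -16, 4, 6], [-16, 70, -20, 20], [4, -20, 6, -6], [6, 20, -6, 16]].
An LDLᵀ factorisation of H has diagonal entries 14, 362/7, 46/181, -20/23.
So there are 3 positive, 1 negative pivots.
H is indefinite, so the origin is a saddle point.

saddle point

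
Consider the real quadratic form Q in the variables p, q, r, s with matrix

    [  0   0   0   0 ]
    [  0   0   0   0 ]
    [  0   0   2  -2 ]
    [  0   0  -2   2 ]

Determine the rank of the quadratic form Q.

Row-reducing A symmetrically gives the diagonal entries 0, 0, 2, 0.
So there are 1 positive, 3 zero pivots.
The rank is the number of nonzero pivots: 1.

1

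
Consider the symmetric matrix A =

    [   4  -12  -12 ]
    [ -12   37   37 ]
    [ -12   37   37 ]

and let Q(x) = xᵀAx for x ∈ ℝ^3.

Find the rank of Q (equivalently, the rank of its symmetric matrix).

2

Applying the same elementary operations to the rows and columns of A produces a congruent diagonal matrix with entries 4, 1, 0.
That gives 2 positive, 1 zero pivots.
The rank is the number of nonzero pivots: 2.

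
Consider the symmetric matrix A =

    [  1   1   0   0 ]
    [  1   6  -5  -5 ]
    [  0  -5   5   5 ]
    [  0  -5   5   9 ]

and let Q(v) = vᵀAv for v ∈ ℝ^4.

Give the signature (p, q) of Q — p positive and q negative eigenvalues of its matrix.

Row-reducing A symmetrically gives the diagonal entries 1, 5, 0, 4.
Counting signs: 3 positive, 1 zero.

(3, 0)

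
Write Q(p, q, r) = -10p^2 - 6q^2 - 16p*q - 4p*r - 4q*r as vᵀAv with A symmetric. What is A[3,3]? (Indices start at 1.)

0

The coefficient of r^2 in Q is 0, and that is exactly A[3,3].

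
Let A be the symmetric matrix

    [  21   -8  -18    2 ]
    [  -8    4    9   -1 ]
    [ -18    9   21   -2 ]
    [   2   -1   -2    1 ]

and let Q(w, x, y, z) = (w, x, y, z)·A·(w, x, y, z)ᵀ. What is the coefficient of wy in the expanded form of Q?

The coefficient of wy is A[1,3] + A[3,1] = 2·(-18) = -36.

-36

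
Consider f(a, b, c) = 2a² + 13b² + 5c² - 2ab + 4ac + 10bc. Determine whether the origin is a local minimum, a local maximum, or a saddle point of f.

local minimum

The Hessian at the origin is H = [[4, -2, 4], [-2, 26, 10], [4, 10, 10]].
Applying the same elementary operations to the rows and columns of H produces a congruent diagonal matrix with entries 4, 25, 6/25.
Counting signs: 3 positive.
H is positive definite, so the origin is a strict local minimum.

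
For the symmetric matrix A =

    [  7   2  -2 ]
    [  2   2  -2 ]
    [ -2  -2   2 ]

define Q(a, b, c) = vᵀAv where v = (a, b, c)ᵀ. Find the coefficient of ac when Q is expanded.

The coefficient of ac is A[1,3] + A[3,1] = 2·(-2) = -4.

-4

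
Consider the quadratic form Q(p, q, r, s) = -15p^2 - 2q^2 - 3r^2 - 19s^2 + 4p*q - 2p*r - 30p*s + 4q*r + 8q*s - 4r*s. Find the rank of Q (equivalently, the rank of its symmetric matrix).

4

Write A = [[-15, 2, -1, -15], [2, -2, 2, 4], [-1, 2, -3, -2], [-15, 4, -2, -19]].
Row-reducing A symmetrically gives the diagonal entries -15, -26/15, -12/13, -1/4.
Counting signs: 4 negative.
The rank is the number of nonzero pivots: 4.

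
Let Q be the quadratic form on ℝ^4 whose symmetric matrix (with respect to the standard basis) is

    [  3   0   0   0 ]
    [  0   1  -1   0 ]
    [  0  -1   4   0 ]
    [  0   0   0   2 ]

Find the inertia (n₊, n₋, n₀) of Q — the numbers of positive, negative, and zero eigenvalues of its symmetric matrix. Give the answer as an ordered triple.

Row-reducing A symmetrically gives the diagonal entries 3, 1, 3, 2.
So there are 4 positive pivots.

(4, 0, 0)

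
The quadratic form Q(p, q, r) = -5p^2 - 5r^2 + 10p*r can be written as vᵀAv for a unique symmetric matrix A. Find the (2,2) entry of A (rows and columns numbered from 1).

The coefficient of q^2 in Q is 0, and that is exactly A[2,2].

0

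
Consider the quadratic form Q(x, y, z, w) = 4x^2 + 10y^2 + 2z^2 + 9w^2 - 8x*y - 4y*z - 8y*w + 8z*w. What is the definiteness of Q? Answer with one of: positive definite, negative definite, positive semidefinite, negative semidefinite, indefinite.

Write A = [[4, -4, 0, 0], [-4, 10, -2, -4], [0, -2, 2, 4], [0, -4, 4, 9]].
An LDLᵀ factorisation of A has diagonal entries 4, 6, 4/3, 1.
Counting signs: 4 positive.
Hence Q is positive definite.

positive definite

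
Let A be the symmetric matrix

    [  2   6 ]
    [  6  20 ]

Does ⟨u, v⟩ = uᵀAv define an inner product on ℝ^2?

yes

For the 2×2 matrix [[2, 6], [6, 20]]: det = 2·20 − (6)² = 4, trace = 22.
det > 0 so both eigenvalues share the sign of the trace; trace = 22 > 0 ⇒ both positive.
⟨·,·⟩ is an inner product exactly when A is positive definite.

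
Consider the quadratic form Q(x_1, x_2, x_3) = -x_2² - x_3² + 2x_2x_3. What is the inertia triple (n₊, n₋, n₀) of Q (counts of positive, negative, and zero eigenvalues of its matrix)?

(0, 1, 2)

Write A = [[0, 0, 0], [0, -1, 1], [0, 1, -1]].
Congruent diagonalization of A (simultaneous row and column reduction) yields pivots 0, -1, 0.
That gives 1 negative, 2 zero pivots.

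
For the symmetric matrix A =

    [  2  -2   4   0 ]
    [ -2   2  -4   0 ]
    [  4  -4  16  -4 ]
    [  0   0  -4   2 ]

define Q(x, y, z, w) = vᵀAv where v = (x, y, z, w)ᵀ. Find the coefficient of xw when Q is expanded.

0

The coefficient of xw is A[1,4] + A[4,1] = 2·0 = 0.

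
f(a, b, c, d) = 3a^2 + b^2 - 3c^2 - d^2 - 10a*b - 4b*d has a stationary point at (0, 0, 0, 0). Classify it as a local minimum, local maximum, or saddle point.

saddle point

The Hessian at the origin is H = [[6, -10, 0, 0], [-10, 2, 0, -4], [0, 0, -6, 0], [0, -4, 0, -2]].
Applying the same elementary operations to the rows and columns of H produces a congruent diagonal matrix with entries 6, -44/3, -6, -10/11.
So there are 1 positive, 3 negative pivots.
H is indefinite, so the origin is a saddle point.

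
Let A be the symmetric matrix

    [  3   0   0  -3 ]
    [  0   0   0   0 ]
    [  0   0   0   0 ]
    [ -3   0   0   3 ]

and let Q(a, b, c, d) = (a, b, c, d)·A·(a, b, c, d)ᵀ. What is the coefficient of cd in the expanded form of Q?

The coefficient of cd is A[3,4] + A[4,3] = 2·0 = 0.

0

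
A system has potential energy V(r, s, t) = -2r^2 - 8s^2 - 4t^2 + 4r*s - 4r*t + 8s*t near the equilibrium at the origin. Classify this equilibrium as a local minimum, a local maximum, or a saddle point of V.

The Hessian at the origin is H = [[-4, 4, -4], [4, -16, 8], [-4, 8, -8]].
An LDLᵀ factorisation of H has diagonal entries -4, -12, -8/3.
Counting signs: 3 negative.
H is negative definite, so the origin is a strict local maximum.

local maximum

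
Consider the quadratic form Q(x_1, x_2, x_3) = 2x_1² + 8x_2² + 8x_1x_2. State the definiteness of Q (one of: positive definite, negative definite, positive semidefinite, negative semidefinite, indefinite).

positive semidefinite

The symmetric matrix is A = [[2, 4, 0], [4, 8, 0], [0, 0, 0]].
Applying the same elementary operations to the rows and columns of A produces a congruent diagonal matrix with entries 2, 0, 0.
So there are 1 positive, 2 zero pivots.
Hence Q is positive semidefinite.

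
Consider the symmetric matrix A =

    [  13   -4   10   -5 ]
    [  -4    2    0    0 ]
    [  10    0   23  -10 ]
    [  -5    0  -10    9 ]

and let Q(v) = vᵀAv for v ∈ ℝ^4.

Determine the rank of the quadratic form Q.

4

Congruent diagonalization of A (simultaneous row and column reduction) yields pivots 13, 10/13, 3, 4.
So there are 4 positive pivots.
The rank is the number of nonzero pivots: 4.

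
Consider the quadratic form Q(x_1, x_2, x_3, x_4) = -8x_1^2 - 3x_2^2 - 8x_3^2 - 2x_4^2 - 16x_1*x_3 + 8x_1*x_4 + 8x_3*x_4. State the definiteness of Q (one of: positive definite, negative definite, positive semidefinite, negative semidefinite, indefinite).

negative semidefinite

The associated matrix is A = [[-8, 0, -8, 4], [0, -3, 0, 0], [-8, 0, -8, 4], [4, 0, 4, -2]].
Row-reducing A symmetrically gives the diagonal entries -8, -3, 0, 0.
So there are 2 negative, 2 zero pivots.
Hence Q is negative semidefinite.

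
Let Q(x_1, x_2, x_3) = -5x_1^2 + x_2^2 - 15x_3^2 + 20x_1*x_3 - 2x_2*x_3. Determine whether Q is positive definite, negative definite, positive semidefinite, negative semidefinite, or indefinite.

Write A = [[-5, 0, 10], [0, 1, -1], [10, -1, -15]].
Row-reducing A symmetrically gives the diagonal entries -5, 1, 4.
Counting signs: 2 positive, 1 negative.
Hence Q is indefinite.

indefinite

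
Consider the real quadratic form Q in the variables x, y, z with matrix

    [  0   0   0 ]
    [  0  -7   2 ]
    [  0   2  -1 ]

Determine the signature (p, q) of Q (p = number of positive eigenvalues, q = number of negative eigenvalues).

(0, 2)

Row-reducing A symmetrically gives the diagonal entries 0, -7, -3/7.
So there are 2 negative, 1 zero pivots.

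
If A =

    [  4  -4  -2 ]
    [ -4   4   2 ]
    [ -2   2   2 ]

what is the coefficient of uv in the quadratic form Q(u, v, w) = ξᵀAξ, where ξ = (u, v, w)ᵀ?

The coefficient of uv is A[1,2] + A[2,1] = 2·(-4) = -8.

-8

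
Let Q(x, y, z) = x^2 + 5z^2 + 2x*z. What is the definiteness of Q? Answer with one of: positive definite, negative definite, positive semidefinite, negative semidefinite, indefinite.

positive semidefinite

The associated matrix is A = [[1, 0, 1], [0, 0, 0], [1, 0, 5]].
Congruent diagonalization of A (simultaneous row and column reduction) yields pivots 1, 0, 4.
So there are 2 positive, 1 zero pivots.
Hence Q is positive semidefinite.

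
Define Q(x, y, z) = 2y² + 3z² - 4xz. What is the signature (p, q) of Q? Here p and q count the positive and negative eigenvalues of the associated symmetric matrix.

(2, 1)

The symmetric matrix is A = [[0, 0, -2], [0, 2, 0], [-2, 0, 3]].
By Sylvester's law of inertia any congruent diagonalization of A has 2 positive, 1 negative and 0 zero entries.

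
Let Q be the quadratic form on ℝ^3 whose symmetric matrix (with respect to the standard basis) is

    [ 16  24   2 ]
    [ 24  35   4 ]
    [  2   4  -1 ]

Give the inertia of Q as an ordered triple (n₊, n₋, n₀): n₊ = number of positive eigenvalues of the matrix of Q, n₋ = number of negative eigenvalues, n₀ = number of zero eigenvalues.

Congruent diagonalization of A (simultaneous row and column reduction) yields pivots 16, -1, -1/4.
So there are 1 positive, 2 negative pivots.

(1, 2, 0)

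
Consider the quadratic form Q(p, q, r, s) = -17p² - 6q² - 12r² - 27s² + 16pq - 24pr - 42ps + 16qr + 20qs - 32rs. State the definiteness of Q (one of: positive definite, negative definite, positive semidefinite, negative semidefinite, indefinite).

negative semidefinite

Write A = [[-17, 8, -12, -21], [8, -6, 8, 10], [-12, 8, -12, -16], [-21, 10, -16, -27]].
Applying the same elementary operations to the rows and columns of A produces a congruent diagonal matrix with entries -17, -38/17, -20/19, 0.
So there are 3 negative, 1 zero pivots.
Hence Q is negative semidefinite.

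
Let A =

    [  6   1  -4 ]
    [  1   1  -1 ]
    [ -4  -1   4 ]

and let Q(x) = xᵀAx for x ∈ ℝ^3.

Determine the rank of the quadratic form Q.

Applying the same elementary operations to the rows and columns of A produces a congruent diagonal matrix with entries 6, 5/6, 6/5.
Counting signs: 3 positive.
The rank is the number of nonzero pivots: 3.

3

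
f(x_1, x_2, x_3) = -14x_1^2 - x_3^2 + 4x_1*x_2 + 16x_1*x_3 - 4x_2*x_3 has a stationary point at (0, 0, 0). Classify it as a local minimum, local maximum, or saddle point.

saddle point

The Hessian at the origin is H = [[-28, 4, 16], [4, 0, -4], [16, -4, -2]].
Applying the same elementary operations to the rows and columns of H produces a congruent diagonal matrix with entries -28, 4/7, 2.
So there are 2 positive, 1 negative pivots.
H is indefinite, so the origin is a saddle point.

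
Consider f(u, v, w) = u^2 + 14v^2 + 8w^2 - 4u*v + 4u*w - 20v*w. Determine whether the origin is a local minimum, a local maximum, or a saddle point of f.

local minimum

The Hessian at the origin is H = [[2, -4, 4], [-4, 28, -20], [4, -20, 16]].
Symmetric row and column elimination reduces H to a congruent diagonal form with pivots 2, 20, 4/5.
So there are 3 positive pivots.
H is positive definite, so the origin is a strict local minimum.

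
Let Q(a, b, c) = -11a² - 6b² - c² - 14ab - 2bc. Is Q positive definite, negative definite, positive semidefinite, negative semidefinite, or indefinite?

negative definite

The symmetric matrix of Q is A = [[-11, -7, 0], [-7, -6, -1], [0, -1, -1]].
Leading principal minors: Δ_1 = -11, Δ_2 = 17, Δ_3 = -6.
The signs alternate starting with Δ_1 < 0, so by Sylvester's criterion Q is negative definite.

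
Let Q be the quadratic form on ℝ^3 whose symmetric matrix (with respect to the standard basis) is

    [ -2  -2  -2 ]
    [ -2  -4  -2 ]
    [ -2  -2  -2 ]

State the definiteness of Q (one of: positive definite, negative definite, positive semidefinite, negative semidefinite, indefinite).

Applying the same elementary operations to the rows and columns of A produces a congruent diagonal matrix with entries -2, -2, 0.
Counting signs: 2 negative, 1 zero.
Hence Q is negative semidefinite.

negative semidefinite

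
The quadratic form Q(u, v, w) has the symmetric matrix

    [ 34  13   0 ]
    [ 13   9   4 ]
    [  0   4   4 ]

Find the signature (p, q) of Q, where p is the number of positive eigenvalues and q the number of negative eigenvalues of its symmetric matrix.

Symmetric row and column elimination reduces A to a congruent diagonal form with pivots 34, 137/34, 4/137.
So there are 3 positive pivots.

(3, 0)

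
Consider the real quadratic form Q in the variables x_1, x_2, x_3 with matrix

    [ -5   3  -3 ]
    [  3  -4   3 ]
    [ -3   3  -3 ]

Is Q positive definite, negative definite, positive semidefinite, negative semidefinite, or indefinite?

Leading principal minors: Δ_1 = -5, Δ_2 = 11, Δ_3 = -6.
The signs alternate starting with Δ_1 < 0, so by Sylvester's criterion Q is negative definite.

negative definite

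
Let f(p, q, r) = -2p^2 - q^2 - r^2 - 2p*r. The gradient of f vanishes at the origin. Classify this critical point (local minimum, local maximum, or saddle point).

local maximum

The Hessian at the origin is H = [[-4, 0, -2], [0, -2, 0], [-2, 0, -2]].
Applying the same elementary operations to the rows and columns of H produces a congruent diagonal matrix with entries -4, -2, -1.
Counting signs: 3 negative.
H is negative definite, so the origin is a strict local maximum.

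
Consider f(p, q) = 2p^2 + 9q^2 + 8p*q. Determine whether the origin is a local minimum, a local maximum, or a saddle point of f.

local minimum

The Hessian at the origin is H = [[4, 8], [8, 18]].
det H = 4·18 − (8)² = 8 > 0 and H[1,1] = 4 > 0, so H is positive definite.
Therefore the origin is a local minimum.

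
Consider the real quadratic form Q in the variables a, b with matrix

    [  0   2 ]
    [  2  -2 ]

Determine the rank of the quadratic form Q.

Row reduction of A gives 2 nonzero rows, so rank A = 2.

2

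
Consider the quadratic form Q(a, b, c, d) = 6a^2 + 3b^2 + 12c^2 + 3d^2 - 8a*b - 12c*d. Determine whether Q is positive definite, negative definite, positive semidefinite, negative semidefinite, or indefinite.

positive semidefinite

Write A = [[6, -4, 0, 0], [-4, 3, 0, 0], [0, 0, 12, -6], [0, 0, -6, 3]].
Congruent diagonalization of A (simultaneous row and column reduction) yields pivots 6, 1/3, 12, 0.
That gives 3 positive, 1 zero pivots.
Hence Q is positive semidefinite.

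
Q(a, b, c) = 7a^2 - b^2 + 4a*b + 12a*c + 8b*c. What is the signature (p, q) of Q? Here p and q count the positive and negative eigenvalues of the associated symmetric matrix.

The associated matrix is A = [[7, 2, 6], [2, -1, 4], [6, 4, 0]].
Symmetric row and column elimination reduces A to a congruent diagonal form with pivots 7, -11/7, -20/11.
So there are 1 positive, 2 negative pivots.

(1, 2)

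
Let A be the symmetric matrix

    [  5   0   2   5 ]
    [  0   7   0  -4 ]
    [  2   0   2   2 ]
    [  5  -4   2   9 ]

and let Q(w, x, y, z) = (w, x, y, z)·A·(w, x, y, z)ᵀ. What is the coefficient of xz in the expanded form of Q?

The coefficient of xz is A[2,4] + A[4,2] = 2·(-4) = -8.

-8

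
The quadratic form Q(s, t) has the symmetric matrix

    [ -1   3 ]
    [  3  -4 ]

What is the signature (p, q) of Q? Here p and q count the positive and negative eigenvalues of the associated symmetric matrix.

(1, 1)

Symmetric row and column elimination reduces A to a congruent diagonal form with pivots -1, 5.
That gives 1 positive, 1 negative pivots.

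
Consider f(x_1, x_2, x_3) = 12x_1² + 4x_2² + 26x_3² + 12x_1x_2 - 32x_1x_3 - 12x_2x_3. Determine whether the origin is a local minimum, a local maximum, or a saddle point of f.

local minimum

The Hessian at the origin is H = [[24, 12, -32], [12, 8, -12], [-32, -12, 52]].
Applying the same elementary operations to the rows and columns of H produces a congruent diagonal matrix with entries 24, 2, 4/3.
So there are 3 positive pivots.
H is positive definite, so the origin is a strict local minimum.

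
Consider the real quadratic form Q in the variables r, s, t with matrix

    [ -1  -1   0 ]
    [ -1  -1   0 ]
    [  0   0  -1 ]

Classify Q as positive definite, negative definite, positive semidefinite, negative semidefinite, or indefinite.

negative semidefinite

Row-reducing A symmetrically gives the diagonal entries -1, 0, -1.
So there are 2 negative, 1 zero pivots.
Hence Q is negative semidefinite.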